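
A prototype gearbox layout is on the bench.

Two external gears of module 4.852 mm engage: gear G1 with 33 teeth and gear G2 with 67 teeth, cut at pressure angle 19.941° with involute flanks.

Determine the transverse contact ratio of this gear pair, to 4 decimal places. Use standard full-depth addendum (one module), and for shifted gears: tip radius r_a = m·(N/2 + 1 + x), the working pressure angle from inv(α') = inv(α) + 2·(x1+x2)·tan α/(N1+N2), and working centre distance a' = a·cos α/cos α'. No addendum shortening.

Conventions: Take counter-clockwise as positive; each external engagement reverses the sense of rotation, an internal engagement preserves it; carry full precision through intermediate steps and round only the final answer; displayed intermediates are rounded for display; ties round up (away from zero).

recognized (one external pair, fixed centres): single-mesh tooth geometry, m = 4.852, N1 = 33, N2 = 67
base radii: r_b1 = 75.258068, r_b2 = 152.796683
tip radii: r_a1 = 84.910000, r_a2 = 167.394000
no profile shift: α' = α, a' = a
action lengths: √(r_a1²−r_b1²) = 39.318333, √(r_a2²−r_b2²) = 68.366109
base pitch p_b = π·m·cos α = 14.329103
CR = (39.318333 + 68.366109 − 242.600000·sin 19.94100°)/14.329103 = 1.740873
contact ratio ≈ 1.7409

1.7409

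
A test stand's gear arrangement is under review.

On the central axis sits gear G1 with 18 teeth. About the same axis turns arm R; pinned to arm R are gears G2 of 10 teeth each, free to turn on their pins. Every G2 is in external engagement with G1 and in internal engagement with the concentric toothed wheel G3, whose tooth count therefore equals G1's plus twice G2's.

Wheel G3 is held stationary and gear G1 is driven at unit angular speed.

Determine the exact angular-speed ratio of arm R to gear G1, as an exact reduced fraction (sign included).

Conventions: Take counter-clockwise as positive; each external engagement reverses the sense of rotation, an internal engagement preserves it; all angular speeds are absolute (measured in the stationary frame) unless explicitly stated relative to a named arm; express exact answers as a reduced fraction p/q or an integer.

9/28

class = planetary set [G3 = 18+2·10 = 38; Willis about the carrier]
ring teeth: 18 + 2·10 = 38
18(ω_sun−ω_arm) = −38(ω_ring−ω_arm),  ω_ring = 0, ω_sun = 1
18(1−ω_arm) = −38(0−ω_arm)  ⇒  56·ω_arm = 18  ⇒  ω_arm = 9/28
ω_out/ω_in = 9/28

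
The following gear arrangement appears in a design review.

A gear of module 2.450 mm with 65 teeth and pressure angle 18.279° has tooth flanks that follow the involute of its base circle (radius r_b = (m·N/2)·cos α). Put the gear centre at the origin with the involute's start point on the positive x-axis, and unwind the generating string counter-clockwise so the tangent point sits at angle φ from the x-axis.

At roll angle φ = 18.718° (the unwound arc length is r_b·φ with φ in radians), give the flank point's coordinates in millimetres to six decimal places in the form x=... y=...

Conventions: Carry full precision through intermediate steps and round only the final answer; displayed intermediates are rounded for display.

class = single-mesh tooth geometry [base-circle involute, m = 2.450, 65T]
pitch radius r_p = m·N/2 = 2.450·65/2 = 79.625000
base radius r_b = r_p·cos α = 79.625000·cos 18.279° = 75.607162
roll angle φ = 18.718° = 0.32669073 rad
x = r_b·(cos φ + φ·sin φ) = 79.534804
y = r_b·(sin φ − φ·cos φ) = 0.869381

x=79.534804 y=0.869381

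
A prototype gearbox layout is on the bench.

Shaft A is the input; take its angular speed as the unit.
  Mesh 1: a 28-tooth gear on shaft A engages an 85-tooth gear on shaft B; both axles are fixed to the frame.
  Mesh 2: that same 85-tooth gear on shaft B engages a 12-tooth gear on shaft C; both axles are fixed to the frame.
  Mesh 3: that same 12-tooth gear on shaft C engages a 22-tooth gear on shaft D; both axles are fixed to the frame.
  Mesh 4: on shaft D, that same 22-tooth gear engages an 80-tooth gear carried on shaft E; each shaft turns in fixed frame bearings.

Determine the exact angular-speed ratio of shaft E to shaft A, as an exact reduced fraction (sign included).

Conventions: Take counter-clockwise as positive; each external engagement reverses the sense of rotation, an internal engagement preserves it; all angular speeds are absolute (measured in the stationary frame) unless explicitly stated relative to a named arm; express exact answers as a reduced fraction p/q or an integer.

class = fixed-axis compound train [4 meshes; 4 ratios multiply, 4 sense flips]
mesh 1 [28T→85T]: running ratio 28/85, sense −
mesh 2 [85T→12T]: running ratio 7/3, sense +
mesh 3 [12T→22T]: running ratio 14/11, sense −
mesh 4 [22T→80T]: running ratio 7/20, sense +
ω_out/ω_in = 7/20

7/20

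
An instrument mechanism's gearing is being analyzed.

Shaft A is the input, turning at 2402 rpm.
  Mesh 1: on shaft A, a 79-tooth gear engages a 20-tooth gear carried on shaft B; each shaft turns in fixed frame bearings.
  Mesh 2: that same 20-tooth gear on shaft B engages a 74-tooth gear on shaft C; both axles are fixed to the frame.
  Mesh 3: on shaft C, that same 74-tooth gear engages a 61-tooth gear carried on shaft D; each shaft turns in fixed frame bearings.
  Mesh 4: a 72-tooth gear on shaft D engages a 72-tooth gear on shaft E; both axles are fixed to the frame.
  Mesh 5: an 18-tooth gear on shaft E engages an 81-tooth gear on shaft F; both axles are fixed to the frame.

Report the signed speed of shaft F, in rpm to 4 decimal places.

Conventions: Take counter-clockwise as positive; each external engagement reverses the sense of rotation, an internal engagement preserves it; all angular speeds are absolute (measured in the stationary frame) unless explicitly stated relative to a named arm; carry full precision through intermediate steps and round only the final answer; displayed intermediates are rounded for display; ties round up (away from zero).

-691.2860 rpm

class = fixed-axis compound train [5 meshes; 5 ratios multiply, 5 sense flips]
mesh 1 [79T→20T]: ω = 2402.0000×79/20 = 9487.9000 rpm, sense flips to −
mesh 2 [20T→74T]: ω = 9487.9000×20/74 = 2564.2973 rpm, sense flips to +
mesh 3 [74T→61T]: ω = 2564.2973×74/61 = 3110.7869 rpm, sense flips to −
mesh 4 [72T→72T]: ω = 3110.7869×72/72 = 3110.7869 rpm, sense flips to +
mesh 5 [18T→81T]: ω = 3110.7869×18/81 = 691.2860 rpm, sense flips to −
signed output speed = -691.2860 rpm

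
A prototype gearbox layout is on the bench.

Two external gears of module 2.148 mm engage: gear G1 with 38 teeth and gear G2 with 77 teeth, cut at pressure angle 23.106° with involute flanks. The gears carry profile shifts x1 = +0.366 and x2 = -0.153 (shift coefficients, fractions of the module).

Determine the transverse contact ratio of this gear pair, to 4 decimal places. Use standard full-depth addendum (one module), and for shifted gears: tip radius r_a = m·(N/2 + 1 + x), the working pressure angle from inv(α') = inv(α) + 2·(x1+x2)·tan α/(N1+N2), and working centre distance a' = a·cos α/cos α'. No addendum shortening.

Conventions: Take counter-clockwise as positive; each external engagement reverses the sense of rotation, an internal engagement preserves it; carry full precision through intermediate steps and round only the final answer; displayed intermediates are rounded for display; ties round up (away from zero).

1.5620

topology: single-mesh involute geometry — m = 2.148, 38T/77T pair
base radii: r_b1 = 37.538078, r_b2 = 76.064000
tip radii: r_a1 = 43.746168, r_a2 = 84.517356
inv(α') = inv(23.106°) + 2·(+0.366-0.153)·tan α/(38+77) = 0.02496464  ⇒  α' = 23.59192°
a' = a·cos α / cos α' = 123.5100·cos 23.106°/cos 23.59192° = 123.963007
action lengths: √(r_a1²−r_b1²) = 22.463747, √(r_a2²−r_b2²) = 36.843607
base pitch p_b = π·m·cos α = 6.206808
CR = (22.463747 + 36.843607 − 123.963007·sin 23.59192°)/6.206808 = 1.561979
contact ratio ≈ 1.5620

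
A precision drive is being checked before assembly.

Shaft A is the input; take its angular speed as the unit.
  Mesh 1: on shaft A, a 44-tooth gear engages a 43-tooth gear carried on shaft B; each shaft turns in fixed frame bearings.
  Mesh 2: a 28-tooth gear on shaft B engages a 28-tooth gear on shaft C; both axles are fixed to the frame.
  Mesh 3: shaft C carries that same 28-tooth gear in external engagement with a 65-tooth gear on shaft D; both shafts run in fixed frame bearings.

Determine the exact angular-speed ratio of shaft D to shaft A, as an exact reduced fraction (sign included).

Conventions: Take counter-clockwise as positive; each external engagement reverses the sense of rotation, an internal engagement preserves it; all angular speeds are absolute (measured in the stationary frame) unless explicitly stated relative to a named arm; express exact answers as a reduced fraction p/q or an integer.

class = fixed-axis compound train [3 meshes; 3 ratios multiply, 3 sense flips]
mesh 1 [44T→43T]: running ratio 44/43, sense −
mesh 2 [28T→28T]: running ratio 44/43, sense +
mesh 3 [28T→65T]: running ratio 1232/2795, sense −
ω_out/ω_in = -1232/2795

-1232/2795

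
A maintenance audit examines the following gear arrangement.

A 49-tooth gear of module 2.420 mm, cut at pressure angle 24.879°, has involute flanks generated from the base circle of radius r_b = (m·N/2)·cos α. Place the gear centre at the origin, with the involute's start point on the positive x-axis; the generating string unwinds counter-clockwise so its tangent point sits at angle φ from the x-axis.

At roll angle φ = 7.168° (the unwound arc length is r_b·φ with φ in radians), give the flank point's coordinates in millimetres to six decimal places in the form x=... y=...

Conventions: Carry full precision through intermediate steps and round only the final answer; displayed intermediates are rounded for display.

recognized (one wheel, involute flank): single-mesh tooth geometry, m = 2.420, N = 49
pitch radius r_p = m·N/2 = 2.420·49/2 = 59.290000
base radius r_b = r_p·cos α = 59.290000·cos 24.879° = 53.787785
roll angle φ = 7.168° = 0.12510520 rad
x = r_b·(cos φ + φ·sin φ) = 54.207065
y = r_b·(sin φ − φ·cos φ) = 0.035052

x=54.207065 y=0.035052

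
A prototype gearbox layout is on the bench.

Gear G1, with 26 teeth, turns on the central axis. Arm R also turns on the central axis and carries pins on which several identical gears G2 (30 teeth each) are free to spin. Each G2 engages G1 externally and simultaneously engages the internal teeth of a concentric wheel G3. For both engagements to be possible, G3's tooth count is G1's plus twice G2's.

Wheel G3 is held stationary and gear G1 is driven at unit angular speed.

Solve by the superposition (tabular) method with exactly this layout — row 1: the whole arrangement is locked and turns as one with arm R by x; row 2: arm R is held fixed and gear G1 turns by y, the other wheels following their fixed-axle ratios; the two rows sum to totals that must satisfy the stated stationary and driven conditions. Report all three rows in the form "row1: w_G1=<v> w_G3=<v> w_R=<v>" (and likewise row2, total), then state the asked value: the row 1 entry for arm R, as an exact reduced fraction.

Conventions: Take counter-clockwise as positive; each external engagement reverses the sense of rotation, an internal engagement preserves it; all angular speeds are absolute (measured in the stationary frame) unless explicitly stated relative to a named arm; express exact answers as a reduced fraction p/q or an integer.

recognized (axles ride arm R): planetary set, 26/30/86 teeth
row 1 — lock + rotate with arm: ω_sun = ω_ring = ω_arm = x
row 2 (arm held, sun turns y): ω_ring = −(26/86)·y, ω_arm = 0
boundary: total ω_ring = x − (26/86)·y = 0 and total ω_sun = x + y = 1  ⇒  y = 43/56, x = 13/56
row 2 ring = −(26/86)·43/56 = -13/56
totals (row 1 + row 2): sun 13/56 + 43/56 = 1, ring 13/56 + (-13/56) = 0, arm 13/56 + 0 = 13/56
asked cell (row1, arm) = 13/56

row1: w_G1=13/56 w_G3=13/56 w_R=13/56
row2: w_G1=43/56 w_G3=-13/56 w_R=0
total: w_G1=1 w_G3=0 w_R=13/56
asked value: 13/56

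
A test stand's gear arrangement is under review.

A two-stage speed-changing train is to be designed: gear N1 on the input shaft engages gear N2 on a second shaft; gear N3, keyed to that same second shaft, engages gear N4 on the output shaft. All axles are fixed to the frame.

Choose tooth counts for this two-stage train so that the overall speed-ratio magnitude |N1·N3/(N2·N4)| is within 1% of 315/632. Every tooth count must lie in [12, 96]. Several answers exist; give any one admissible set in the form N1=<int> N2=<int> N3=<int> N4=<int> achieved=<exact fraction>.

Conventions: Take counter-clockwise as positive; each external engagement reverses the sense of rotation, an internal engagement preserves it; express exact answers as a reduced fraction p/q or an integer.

N1=14 N2=16 N3=45 N4=79 achieved=315/632

topology: fixed-axis compound train — 2 stages, target 315/632
target = 315/632 in lowest terms: an exact hit needs N1·N3 = k·315 and N2·N4 = k·632 for one integer k, every count in [12, 96]; additionally prefer no 1:1 stage (N1 ≠ N2, N3 ≠ N4)
k = 1: no 1:1-free in-range split of k·315 and k·632 into factor pairs; take k = 2
k = 2: N1·N3 = 630 = 14·45, N2·N4 = 1264 = 16·79
achieved = 14·45/(16·79) = 315/632; |achieved − target| = 0 ≤ 63/12640 ✓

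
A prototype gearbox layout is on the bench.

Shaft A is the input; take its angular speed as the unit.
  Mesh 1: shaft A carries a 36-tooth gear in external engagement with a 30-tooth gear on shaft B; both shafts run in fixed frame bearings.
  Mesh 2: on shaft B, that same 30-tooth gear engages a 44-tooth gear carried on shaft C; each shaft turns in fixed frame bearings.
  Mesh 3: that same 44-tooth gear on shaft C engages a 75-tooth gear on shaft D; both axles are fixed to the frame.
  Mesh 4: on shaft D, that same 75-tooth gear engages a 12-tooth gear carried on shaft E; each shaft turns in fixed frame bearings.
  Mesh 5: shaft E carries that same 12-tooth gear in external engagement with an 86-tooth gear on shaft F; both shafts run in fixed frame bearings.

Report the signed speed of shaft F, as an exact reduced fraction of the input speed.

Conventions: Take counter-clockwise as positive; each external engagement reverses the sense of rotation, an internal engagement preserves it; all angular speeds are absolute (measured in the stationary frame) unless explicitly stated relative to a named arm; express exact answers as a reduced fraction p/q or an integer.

-18/43

5-mesh fixed-axis compound train (all bearings frame-fixed)
mesh 1 [36T→30T]: |ω|/ω_in = 1×36/30 = 6/5, sense flips to −
mesh 2 [30T→44T]: |ω|/ω_in = (6/5)×30/44 = 9/11, sense flips to +
mesh 3 [44T→75T]: |ω|/ω_in = (9/11)×44/75 = 12/25, sense flips to −
mesh 4 [75T→12T]: |ω|/ω_in = (12/25)×75/12 = 3, sense flips to +
mesh 5 [12T→86T]: |ω|/ω_in = 3×12/86 = 18/43, sense flips to −
signed output speed (× input speed) = -18/43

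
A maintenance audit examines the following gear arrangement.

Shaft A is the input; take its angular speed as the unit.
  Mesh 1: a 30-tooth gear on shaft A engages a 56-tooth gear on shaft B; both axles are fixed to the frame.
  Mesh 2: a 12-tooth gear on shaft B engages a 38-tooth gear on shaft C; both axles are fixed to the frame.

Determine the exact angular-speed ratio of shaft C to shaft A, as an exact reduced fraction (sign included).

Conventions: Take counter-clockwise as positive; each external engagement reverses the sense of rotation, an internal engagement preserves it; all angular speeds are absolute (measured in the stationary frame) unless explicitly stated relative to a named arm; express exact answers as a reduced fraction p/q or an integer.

class = fixed-axis compound train [2 meshes; 2 ratios multiply, 2 sense flips]
mesh 1 [30T→56T]: running ratio 15/28, sense −
mesh 2 [12T→38T]: running ratio 45/266, sense +
ω_out/ω_in = 45/266

45/266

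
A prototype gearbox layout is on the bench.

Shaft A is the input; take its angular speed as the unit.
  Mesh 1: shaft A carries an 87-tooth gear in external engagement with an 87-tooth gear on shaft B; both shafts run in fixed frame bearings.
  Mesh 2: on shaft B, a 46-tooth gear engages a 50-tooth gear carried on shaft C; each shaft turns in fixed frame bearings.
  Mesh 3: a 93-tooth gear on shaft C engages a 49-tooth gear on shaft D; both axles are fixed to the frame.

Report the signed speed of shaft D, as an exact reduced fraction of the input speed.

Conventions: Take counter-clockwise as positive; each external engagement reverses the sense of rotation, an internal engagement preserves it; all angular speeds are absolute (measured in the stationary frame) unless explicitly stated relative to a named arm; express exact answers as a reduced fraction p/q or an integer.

-2139/1225

3-mesh fixed-axis compound train (all bearings frame-fixed)
mesh 1 [87T→87T]: |ω|/ω_in = 1×87/87 = 1, sense flips to −
mesh 2 [46T→50T]: |ω|/ω_in = 1×46/50 = 23/25, sense flips to +
mesh 3 [93T→49T]: |ω|/ω_in = (23/25)×93/49 = 2139/1225, sense flips to −
signed output speed (× input speed) = -2139/1225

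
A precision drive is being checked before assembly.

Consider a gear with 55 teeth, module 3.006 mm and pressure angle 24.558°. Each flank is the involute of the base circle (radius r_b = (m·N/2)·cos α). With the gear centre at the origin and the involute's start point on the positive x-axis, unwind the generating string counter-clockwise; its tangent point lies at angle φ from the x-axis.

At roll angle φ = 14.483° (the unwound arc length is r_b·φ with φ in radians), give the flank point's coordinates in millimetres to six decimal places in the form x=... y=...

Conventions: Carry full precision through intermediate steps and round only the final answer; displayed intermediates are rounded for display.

x=77.551044 y=0.402210

single-mesh involute tooth geometry (55T wheel at module 3.006)
pitch radius r_p = m·N/2 = 3.006·55/2 = 82.665000
base radius r_b = r_p·cos α = 82.665000·cos 24.558° = 75.187208
roll angle φ = 14.483° = 0.25277604 rad
x = r_b·(cos φ + φ·sin φ) = 77.551044
y = r_b·(sin φ − φ·cos φ) = 0.402210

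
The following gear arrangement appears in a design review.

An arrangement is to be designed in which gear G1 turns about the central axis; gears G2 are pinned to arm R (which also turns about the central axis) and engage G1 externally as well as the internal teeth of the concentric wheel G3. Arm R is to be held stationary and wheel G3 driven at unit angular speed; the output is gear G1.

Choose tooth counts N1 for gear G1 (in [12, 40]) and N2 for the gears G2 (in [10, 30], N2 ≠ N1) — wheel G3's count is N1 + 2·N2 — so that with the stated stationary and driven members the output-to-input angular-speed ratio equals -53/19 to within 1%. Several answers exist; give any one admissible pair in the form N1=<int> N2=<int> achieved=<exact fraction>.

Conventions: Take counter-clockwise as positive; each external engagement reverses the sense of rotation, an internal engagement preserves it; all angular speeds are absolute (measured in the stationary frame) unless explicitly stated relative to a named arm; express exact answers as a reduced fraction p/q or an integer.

N1=19 N2=17 achieved=-53/19

planetary set to be sized for -53/19 (Willis relation)
Willis with ω_arm = 0: ω_sun/ω_ring = −N3/N1; set equal to -53/19  ⇒  N3/N1 = −(-53/19) = 53/19
N3 = N1 + 2·N2  ⇒  N2/N1 = (N3/N1 − 1)/2 = (53/19 − 1)/2 = 17/19
smallest multiple with N1 ≥ 12 and N2 ≥ 10: k = 1  ⇒  N1 = 1·19 = 19, N2 = 1·17 = 17 (N1 ≤ 40, N2 ≤ 30, N2 ≠ N1 ✓), N3 = 19 + 2·17 = 53
check: −N3/N1 with N1 = 19, N3 = 53 gives -53/19; |achieved − target| = 0 ≤ 53/1900 ✓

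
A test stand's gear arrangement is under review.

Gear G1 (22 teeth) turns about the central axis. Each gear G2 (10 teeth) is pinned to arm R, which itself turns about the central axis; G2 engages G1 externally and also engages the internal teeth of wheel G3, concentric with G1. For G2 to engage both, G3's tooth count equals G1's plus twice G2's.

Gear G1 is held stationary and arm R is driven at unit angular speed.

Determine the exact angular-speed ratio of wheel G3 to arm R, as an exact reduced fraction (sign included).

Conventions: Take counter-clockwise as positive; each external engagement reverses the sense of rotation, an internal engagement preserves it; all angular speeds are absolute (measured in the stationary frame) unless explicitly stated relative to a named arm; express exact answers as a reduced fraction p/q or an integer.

recognized (axles ride arm R): planetary set, 22/10/42 teeth
ring teeth: 22 + 2·10 = 42
22(ω_sun−ω_arm) = −42(ω_ring−ω_arm),  ω_sun = 0, ω_arm = 1
ω_ring = 1 − (22/42)(0−1) = 32/21
ω_out/ω_in = 32/21

32/21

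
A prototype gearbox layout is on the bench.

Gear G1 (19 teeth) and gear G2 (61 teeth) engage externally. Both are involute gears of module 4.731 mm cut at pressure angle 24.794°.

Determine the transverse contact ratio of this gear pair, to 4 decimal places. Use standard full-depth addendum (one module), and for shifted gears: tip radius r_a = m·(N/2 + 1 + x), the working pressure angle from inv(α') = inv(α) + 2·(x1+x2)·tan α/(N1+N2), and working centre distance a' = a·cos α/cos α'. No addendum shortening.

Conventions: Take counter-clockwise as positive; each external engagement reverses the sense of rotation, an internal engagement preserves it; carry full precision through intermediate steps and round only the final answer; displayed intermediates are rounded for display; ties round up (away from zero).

class = single-mesh tooth geometry [involute pair 19T × 61T, m = 4.731]
base radii: r_b1 = 40.801579, r_b2 = 130.994543
tip radii: r_a1 = 49.675500, r_a2 = 149.026500
no profile shift: α' = α, a' = a
action lengths: √(r_a1²−r_b1²) = 28.335251, √(r_a2²−r_b2²) = 71.058620
base pitch p_b = π·m·cos α = 13.492836
CR = (28.335251 + 71.058620 − 189.240000·sin 24.79400°)/13.492836 = 1.484843
contact ratio ≈ 1.4848

1.4848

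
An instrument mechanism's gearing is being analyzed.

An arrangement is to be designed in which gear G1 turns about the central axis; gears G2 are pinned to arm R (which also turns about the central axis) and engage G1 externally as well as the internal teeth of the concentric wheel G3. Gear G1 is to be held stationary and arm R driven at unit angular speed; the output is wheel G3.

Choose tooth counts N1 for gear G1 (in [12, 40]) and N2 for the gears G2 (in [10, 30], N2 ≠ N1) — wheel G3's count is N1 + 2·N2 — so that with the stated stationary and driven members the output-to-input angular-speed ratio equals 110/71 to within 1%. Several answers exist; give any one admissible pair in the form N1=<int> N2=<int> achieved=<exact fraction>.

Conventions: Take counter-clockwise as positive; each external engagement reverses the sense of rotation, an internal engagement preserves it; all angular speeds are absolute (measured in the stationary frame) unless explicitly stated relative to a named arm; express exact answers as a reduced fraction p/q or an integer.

planetary set to be sized for 110/71 (Willis relation)
Willis with ω_sun = 0: ω_ring/ω_arm = (N1+N3)/N3; set equal to 110/71  ⇒  N3/N1 = 1/(110/71 − 1) = 71/39
N3 = N1 + 2·N2  ⇒  N2/N1 = (N3/N1 − 1)/2 = (71/39 − 1)/2 = 16/39
smallest multiple with N1 ≥ 12 and N2 ≥ 10: k = 1  ⇒  N1 = 1·39 = 39, N2 = 1·16 = 16 (N1 ≤ 40, N2 ≤ 30, N2 ≠ N1 ✓), N3 = 39 + 2·16 = 71
check: (N1+N3)/N3 with N1 = 39, N3 = 71 gives 110/71; |achieved − target| = 0 ≤ 11/710 ✓

N1=39 N2=16 achieved=110/71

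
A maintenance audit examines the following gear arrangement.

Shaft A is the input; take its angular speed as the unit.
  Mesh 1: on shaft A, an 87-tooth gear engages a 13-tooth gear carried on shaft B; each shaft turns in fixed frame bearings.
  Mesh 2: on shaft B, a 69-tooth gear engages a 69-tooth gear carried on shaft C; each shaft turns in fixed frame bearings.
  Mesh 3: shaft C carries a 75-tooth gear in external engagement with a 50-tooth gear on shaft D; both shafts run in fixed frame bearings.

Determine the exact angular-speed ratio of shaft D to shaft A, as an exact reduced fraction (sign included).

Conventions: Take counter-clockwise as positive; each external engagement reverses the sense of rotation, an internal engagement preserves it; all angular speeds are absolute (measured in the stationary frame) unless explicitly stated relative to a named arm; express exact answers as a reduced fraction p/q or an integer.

class = fixed-axis compound train [3 meshes; 3 ratios multiply, 3 sense flips]
mesh 1 [87T→13T]: running ratio 87/13, sense −
mesh 2 [69T→69T]: running ratio 87/13, sense +
mesh 3 [75T→50T]: running ratio 261/26, sense −
ω_out/ω_in = -261/26

-261/26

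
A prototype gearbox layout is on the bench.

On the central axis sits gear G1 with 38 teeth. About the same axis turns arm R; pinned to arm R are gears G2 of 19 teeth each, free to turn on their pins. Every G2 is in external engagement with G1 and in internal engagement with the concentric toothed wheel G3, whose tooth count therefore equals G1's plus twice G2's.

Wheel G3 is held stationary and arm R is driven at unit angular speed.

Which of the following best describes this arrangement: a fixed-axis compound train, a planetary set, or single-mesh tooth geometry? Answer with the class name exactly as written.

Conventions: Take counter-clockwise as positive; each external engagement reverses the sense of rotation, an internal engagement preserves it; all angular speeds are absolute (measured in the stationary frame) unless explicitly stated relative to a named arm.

planetary set

class = planetary set [G3 = 38+2·19 = 76; Willis about the carrier]
classification: planetary set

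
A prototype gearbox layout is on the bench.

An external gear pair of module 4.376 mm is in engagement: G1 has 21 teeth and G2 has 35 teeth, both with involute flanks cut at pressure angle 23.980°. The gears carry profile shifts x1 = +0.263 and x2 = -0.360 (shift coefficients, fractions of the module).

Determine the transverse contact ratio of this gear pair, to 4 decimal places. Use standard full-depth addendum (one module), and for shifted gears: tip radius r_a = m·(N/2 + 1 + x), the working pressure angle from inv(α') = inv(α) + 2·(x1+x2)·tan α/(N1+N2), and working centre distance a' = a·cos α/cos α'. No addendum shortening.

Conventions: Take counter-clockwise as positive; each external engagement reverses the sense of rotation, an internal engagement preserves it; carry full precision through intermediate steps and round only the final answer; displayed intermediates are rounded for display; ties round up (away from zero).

1.4760

topology: single-mesh involute geometry — m = 4.376, 21T/35T pair
base radii: r_b1 = 41.982108, r_b2 = 69.970180
tip radii: r_a1 = 51.474888, r_a2 = 79.380640
inv(α') = inv(23.980°) + 2·(+0.263-0.360)·tan α/(21+35) = 0.02473958  ⇒  α' = 23.52409°
a' = a·cos α / cos α' = 122.5280·cos 23.980°/cos 23.52409° = 122.099709
action lengths: √(r_a1²−r_b1²) = 29.785344, √(r_a2²−r_b2²) = 37.489465
base pitch p_b = π·m·cos α = 12.561017
CR = (29.785344 + 37.489465 − 122.099709·sin 23.52409°)/12.561017 = 1.476042
contact ratio ≈ 1.4760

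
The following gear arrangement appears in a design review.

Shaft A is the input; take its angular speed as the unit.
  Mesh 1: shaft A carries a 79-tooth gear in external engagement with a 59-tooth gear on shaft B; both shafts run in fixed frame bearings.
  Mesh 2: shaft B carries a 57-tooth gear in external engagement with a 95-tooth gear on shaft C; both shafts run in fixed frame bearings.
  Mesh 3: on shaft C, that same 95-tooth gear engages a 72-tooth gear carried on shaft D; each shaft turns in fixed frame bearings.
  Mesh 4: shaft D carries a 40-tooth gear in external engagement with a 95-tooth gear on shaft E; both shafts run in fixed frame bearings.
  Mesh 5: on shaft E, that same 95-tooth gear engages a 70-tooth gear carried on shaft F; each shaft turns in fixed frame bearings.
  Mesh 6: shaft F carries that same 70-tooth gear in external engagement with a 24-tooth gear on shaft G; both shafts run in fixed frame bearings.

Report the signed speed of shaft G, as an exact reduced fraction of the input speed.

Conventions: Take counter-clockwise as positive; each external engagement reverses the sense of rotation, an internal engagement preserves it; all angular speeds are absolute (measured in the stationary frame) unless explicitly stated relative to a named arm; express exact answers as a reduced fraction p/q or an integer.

6-mesh fixed-axis compound train (all bearings frame-fixed)
mesh 1 [79T→59T]: |ω|/ω_in = 1×79/59 = 79/59, sense flips to −
mesh 2 [57T→95T]: |ω|/ω_in = (79/59)×57/95 = 237/295, sense flips to +
mesh 3 [95T→72T]: |ω|/ω_in = (237/295)×95/72 = 1501/1416, sense flips to −
mesh 4 [40T→95T]: |ω|/ω_in = (1501/1416)×40/95 = 79/177, sense flips to +
mesh 5 [95T→70T]: |ω|/ω_in = (79/177)×95/70 = 1501/2478, sense flips to −
mesh 6 [70T→24T]: |ω|/ω_in = (1501/2478)×70/24 = 7505/4248, sense flips to +
signed output speed (× input speed) = 7505/4248

7505/4248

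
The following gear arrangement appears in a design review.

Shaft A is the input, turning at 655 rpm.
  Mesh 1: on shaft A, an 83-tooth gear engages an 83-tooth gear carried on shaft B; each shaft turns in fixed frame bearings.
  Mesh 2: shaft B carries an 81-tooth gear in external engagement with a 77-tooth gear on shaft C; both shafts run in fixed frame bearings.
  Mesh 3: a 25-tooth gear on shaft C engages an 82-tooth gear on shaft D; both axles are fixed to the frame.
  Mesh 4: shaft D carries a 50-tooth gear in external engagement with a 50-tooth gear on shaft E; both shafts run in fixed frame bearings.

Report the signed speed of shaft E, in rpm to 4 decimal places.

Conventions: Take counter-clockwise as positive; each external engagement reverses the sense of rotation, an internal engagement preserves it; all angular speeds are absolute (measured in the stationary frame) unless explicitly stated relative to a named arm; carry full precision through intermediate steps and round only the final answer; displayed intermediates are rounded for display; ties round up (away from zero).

+210.0689 rpm

class = fixed-axis compound train [4 meshes; 4 ratios multiply, 4 sense flips]
mesh 1 [83T→83T]: ω = 655.0000×83/83 = 655.0000 rpm, sense flips to −
mesh 2 [81T→77T]: ω = 655.0000×81/77 = 689.0260 rpm, sense flips to +
mesh 3 [25T→82T]: ω = 689.0260×25/82 = 210.0689 rpm, sense flips to −
mesh 4 [50T→50T]: ω = 210.0689×50/50 = 210.0689 rpm, sense flips to +
signed output speed = +210.0689 rpm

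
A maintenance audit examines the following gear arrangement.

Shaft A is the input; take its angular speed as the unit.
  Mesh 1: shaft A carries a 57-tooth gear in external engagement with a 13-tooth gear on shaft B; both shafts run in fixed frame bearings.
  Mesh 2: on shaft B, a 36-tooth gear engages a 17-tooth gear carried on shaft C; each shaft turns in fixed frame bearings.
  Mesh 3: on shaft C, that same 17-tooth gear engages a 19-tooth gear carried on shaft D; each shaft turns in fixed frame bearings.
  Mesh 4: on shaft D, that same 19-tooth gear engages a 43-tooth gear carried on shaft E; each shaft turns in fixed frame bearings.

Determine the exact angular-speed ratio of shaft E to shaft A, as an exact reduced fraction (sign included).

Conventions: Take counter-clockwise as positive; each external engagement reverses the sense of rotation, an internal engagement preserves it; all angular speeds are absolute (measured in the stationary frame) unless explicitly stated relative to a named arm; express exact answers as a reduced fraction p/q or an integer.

class = fixed-axis compound train [4 meshes; 4 ratios multiply, 4 sense flips]
mesh 1 [57T→13T]: running ratio 57/13, sense −
mesh 2 [36T→17T]: running ratio 2052/221, sense +
mesh 3 [17T→19T]: running ratio 108/13, sense −
mesh 4 [19T→43T]: running ratio 2052/559, sense +
ω_out/ω_in = 2052/559

2052/559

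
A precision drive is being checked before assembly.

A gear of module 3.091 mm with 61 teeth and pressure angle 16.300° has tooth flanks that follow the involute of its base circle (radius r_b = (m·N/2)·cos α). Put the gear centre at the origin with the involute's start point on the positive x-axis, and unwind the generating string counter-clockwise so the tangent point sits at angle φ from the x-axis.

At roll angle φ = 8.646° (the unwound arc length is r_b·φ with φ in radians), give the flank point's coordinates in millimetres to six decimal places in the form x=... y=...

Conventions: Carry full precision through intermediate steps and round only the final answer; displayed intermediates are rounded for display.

recognized (one wheel, involute flank): single-mesh tooth geometry, m = 3.091, N = 61
pitch radius r_p = m·N/2 = 3.091·61/2 = 94.275500
base radius r_b = r_p·cos α = 94.275500·cos 16.300° = 90.486124
roll angle φ = 8.646° = 0.15090117 rad
x = r_b·(cos φ + φ·sin φ) = 91.510503
y = r_b·(sin φ − φ·cos φ) = 0.103407

x=91.510503 y=0.103407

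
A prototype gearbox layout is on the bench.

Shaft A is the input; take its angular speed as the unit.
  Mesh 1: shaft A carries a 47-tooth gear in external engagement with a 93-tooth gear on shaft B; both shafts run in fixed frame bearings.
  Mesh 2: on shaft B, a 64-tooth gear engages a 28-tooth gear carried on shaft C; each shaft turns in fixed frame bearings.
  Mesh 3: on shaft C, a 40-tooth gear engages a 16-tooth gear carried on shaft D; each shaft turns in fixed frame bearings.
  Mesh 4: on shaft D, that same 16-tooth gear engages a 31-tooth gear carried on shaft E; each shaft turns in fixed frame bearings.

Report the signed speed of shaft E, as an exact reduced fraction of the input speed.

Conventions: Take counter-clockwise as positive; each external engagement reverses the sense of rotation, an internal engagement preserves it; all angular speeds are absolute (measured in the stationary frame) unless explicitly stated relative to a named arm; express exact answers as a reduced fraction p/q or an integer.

30080/20181

4-mesh fixed-axis compound train (all bearings frame-fixed)
mesh 1 [47T→93T]: |ω|/ω_in = 1×47/93 = 47/93, sense flips to −
mesh 2 [64T→28T]: |ω|/ω_in = (47/93)×64/28 = 752/651, sense flips to +
mesh 3 [40T→16T]: |ω|/ω_in = (752/651)×40/16 = 1880/651, sense flips to −
mesh 4 [16T→31T]: |ω|/ω_in = (1880/651)×16/31 = 30080/20181, sense flips to +
signed output speed (× input speed) = 30080/20181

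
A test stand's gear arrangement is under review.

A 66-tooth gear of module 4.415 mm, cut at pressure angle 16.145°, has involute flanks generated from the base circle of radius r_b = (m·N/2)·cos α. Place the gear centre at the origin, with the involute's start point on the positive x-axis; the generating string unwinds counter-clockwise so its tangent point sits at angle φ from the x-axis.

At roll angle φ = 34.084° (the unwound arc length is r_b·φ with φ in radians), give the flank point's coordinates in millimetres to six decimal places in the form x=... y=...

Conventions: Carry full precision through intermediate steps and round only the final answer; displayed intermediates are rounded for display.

x=162.563448 y=9.477304

class = single-mesh tooth geometry [base-circle involute, m = 4.415, 66T]
pitch radius r_p = m·N/2 = 4.415·66/2 = 145.695000
base radius r_b = r_p·cos α = 145.695000·cos 16.145° = 139.948943
roll angle φ = 34.084° = 0.59487802 rad
x = r_b·(cos φ + φ·sin φ) = 162.563448
y = r_b·(sin φ − φ·cos φ) = 9.477304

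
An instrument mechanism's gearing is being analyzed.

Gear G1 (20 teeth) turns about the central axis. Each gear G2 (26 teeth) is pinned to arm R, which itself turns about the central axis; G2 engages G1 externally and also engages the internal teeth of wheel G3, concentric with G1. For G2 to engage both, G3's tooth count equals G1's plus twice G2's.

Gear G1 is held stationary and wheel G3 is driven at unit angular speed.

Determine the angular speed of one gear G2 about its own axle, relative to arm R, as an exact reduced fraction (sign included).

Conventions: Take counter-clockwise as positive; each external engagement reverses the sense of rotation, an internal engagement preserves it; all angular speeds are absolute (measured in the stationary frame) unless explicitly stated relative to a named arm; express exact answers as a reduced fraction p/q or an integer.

180/299

topology: planetary set — G1 20T / G2 26T / G3 72T, arm = carrier (Willis)
ring teeth: 20 + 2·26 = 72
20(ω_sun−ω_arm) = −72(ω_ring−ω_arm),  ω_sun = 0, ω_ring = 1
20(0−ω_arm) = −72(1−ω_arm)  ⇒  92·ω_arm = 72  ⇒  ω_arm = 18/23
sun–planet mesh: 20·(0−18/23) = −26·(ω_p−ω_arm)  ⇒  ω_p−ω_arm = 180/299
exact speed ratio = 180/299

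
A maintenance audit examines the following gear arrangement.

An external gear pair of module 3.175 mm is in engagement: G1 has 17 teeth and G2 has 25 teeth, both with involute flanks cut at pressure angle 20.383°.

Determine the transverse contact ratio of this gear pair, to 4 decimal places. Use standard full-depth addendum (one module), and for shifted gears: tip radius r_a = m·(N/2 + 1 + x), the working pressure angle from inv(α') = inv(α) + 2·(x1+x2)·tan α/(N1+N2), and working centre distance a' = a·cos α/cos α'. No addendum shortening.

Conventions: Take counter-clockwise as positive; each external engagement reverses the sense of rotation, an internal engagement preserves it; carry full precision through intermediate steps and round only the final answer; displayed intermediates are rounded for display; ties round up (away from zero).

class = single-mesh tooth geometry [involute pair 17T × 25T, m = 3.175]
base radii: r_b1 = 25.297688, r_b2 = 37.202482
tip radii: r_a1 = 30.162500, r_a2 = 42.862500
no profile shift: α' = α, a' = a
action lengths: √(r_a1²−r_b1²) = 16.425693, √(r_a2²−r_b2²) = 21.287772
base pitch p_b = π·m·cos α = 9.350004
CR = (16.425693 + 21.287772 − 66.675000·sin 20.38300°)/9.350004 = 1.549836
contact ratio ≈ 1.5498

1.5498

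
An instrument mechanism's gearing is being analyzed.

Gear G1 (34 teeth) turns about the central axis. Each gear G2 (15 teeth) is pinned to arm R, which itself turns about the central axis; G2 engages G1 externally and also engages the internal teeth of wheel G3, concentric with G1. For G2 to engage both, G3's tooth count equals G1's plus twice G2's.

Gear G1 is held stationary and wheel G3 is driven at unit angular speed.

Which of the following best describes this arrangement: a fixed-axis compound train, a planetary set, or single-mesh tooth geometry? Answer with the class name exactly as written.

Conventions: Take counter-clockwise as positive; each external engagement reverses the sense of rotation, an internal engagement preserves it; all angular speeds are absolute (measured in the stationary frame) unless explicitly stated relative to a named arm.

planetary set (34T centre, 15T on arm, 64T internal) — Willis relation
classification: planetary set

planetary set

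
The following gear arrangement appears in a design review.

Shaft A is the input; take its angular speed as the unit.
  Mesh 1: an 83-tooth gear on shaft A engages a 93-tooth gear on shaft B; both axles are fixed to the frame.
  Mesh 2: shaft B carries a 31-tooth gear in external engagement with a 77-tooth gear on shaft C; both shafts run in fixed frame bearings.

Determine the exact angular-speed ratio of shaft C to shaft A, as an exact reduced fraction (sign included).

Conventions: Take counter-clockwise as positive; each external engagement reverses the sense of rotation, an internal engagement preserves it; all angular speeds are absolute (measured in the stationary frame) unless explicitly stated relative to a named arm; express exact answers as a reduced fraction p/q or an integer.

83/231

class = fixed-axis compound train [2 meshes; 2 ratios multiply, 2 sense flips]
mesh 1 [83T→93T]: running ratio 83/93, sense −
mesh 2 [31T→77T]: running ratio 83/231, sense +
ω_out/ω_in = 83/231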